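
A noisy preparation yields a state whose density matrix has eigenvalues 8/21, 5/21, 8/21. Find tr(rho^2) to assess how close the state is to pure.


tr(rho^2) = sum of eigenvalues squared
= (8/21)^2 + (5/21)^2 + (8/21)^2
= (64 + 25 + 64) / 441
= 153/441
= 0.3469

0.3469


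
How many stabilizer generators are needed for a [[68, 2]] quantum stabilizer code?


For an [[n,k]] stabilizer code:
Number of stabilizer generators = n - k
= 68 - 2
= 66

66


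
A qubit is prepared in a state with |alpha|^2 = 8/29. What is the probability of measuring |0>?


|alpha|^2 = 8/29 = 0.2759
|beta|^2 = 1 - 8/29 = 21/29 = 0.7241
P(|0>) = |alpha|^2 = 0.2759

0.2759


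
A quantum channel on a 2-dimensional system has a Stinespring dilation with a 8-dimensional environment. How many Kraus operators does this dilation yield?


Tracing out the environment in an orthonormal basis {|i>_E} gives Kraus operators K_i = <i|_E U |0>_E.
Number of Kraus operators = dim(H_env) = d_env
= 8

8


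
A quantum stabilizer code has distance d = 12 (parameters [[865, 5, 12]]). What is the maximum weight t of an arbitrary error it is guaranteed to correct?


Code parameters: [[865, 5, 12]], distance d = 12.
Number of correctable errors = floor((d-1)/2)
= floor((12 - 1)/2)
= floor(11/2)
= 5

5


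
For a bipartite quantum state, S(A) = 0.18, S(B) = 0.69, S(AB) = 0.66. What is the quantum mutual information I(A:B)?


I(A:B) = S(A) + S(B) - S(AB)
= 0.18 + 0.69 - 0.66
= 0.2100

0.2100


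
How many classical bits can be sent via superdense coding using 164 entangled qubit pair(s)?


Superdense coding allows 2 classical bits per shared entangled pair.
164 pair(s) -> 2 * 164 = 328 classical bits

328


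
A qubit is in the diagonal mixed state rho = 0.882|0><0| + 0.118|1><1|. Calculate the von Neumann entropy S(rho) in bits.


S = -p*log2(p) - (1-p)*log2(1-p)
p = 0.8820, 1-p = 0.1180
= -0.8820 * log2(0.8820) - 0.1180 * log2(0.1180)
= -(-0.1598) - (-0.3638)
= 0.5236

0.5236


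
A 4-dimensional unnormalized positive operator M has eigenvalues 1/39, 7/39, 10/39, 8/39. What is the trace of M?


tr(M) = sum of eigenvalues
= 1/39 + 7/39 + 10/39 + 8/39
= 26/39
= 0.6667

0.6667


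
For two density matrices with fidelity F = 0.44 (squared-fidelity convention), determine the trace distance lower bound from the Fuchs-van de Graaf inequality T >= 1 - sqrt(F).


Fuchs-van de Graaf (squared-fidelity convention): 1 - sqrt(F) <= T <= sqrt(1 - F).
Lower bound: T >= 1 - sqrt(F)
sqrt(F) = sqrt(0.44) = 0.6633
T >= 1 - 0.6633
T >= 0.3367

0.3367


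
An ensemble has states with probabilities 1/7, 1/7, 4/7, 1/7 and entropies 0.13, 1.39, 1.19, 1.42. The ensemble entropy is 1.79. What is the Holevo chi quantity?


chi = S(rho) - sum_i p_i * S(rho_i)
Weighted entropy = 1/7 * 0.13 + 1/7 * 1.39 + 4/7 * 1.19 + 1/7 * 1.42
= 1.1000
chi = 1.79 - 1.1000
= 0.6900

0.6900


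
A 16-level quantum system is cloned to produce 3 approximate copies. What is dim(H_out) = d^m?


Output space = H^(tensor 3) where dim(H) = 16
dim = 16^3
= 256 (after 2 factors)
= 4096 (after 3 factors)
= 4096

4096


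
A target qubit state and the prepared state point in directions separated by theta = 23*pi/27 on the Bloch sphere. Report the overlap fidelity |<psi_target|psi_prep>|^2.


For states separated by angle theta on Bloch sphere:
F = cos^2(theta/2)
theta = 23*pi/27 = 2.6762
theta/2 = 1.3381
cos(theta/2) = 0.2306
F = 0.0532

0.0532


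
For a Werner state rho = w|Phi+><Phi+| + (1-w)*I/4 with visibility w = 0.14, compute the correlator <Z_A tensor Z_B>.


|Phi+> = (|00> + |11>)/sqrt(2)
For the pure Bell state, <Z_A Z_B> = +1 (Bell-state Pauli correlator).
The maximally-mixed part I/4 has tr(I/4 * P tensor P) = 0 for any traceless Pauli P.
So <Z_A Z_B>_rho = w * (+1) + (1 - w) * 0
= 0.14 * (+1)
= 0.1400

0.1400


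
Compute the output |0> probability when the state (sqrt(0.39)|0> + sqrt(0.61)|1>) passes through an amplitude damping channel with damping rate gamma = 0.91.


For amplitude damping with parameter gamma on state sqrt(a)|0> + sqrt(b)|1>:
alpha^2 = 0.39, beta^2 = 0.61
P(|0>) = alpha^2 + gamma * beta^2
= 0.39 + 0.91 * 0.61
= 0.39 + 0.5551
= 0.9451

0.9451


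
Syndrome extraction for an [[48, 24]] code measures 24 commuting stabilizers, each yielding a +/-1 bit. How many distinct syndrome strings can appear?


Each stabilizer generator gives a binary (+1 or -1) measurement outcome.
With 24 independent generators:
Total syndromes = 2^24
= 16777216

16777216


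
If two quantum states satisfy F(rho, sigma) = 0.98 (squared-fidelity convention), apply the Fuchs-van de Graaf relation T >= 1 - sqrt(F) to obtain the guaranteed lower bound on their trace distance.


Fuchs-van de Graaf (squared-fidelity convention): 1 - sqrt(F) <= T <= sqrt(1 - F).
Lower bound: T >= 1 - sqrt(F)
sqrt(F) = sqrt(0.98) = 0.9899
T >= 1 - 0.9899
T >= 0.0101

0.0101


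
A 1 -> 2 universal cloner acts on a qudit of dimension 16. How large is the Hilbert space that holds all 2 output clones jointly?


Output space = H^(tensor 2) where dim(H) = 16
dim = 16^2
= 256

256


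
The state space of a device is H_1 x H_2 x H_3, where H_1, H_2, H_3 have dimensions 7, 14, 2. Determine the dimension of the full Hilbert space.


dim(H_1 x H_2 x H_3) = 7 * 14 * 2
= 98 * 2
= 196

196


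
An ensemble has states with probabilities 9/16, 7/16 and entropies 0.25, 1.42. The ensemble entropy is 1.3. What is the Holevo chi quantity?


chi = S(rho) - sum_i p_i * S(rho_i)
Weighted entropy = 9/16 * 0.25 + 7/16 * 1.42
= 0.7619
chi = 1.3 - 0.7619
= 0.5381

0.5381


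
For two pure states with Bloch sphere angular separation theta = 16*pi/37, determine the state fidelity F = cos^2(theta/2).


For states separated by angle theta on Bloch sphere:
F = cos^2(theta/2)
theta = 16*pi/37 = 1.3585
theta/2 = 0.6793
cos(theta/2) = 0.7780
F = 0.6053

0.6053


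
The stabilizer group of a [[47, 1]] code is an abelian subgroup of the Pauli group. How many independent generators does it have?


For an [[n,k]] stabilizer code:
Number of stabilizer generators = n - k
= 47 - 1
= 46

46


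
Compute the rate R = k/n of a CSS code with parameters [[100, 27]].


Code rate R = k/n
= 27/100
= 0.2700

0.2700


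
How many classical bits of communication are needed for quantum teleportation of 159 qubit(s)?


Quantum teleportation requires 2 classical bits per qubit teleported.
159 qubit(s) -> 2 * 159 = 318 classical bits

318


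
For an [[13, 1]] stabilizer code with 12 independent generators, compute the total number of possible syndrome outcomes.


Each stabilizer generator gives a binary (+1 or -1) measurement outcome.
With 12 independent generators:
Total syndromes = 2^12
= 4096

4096


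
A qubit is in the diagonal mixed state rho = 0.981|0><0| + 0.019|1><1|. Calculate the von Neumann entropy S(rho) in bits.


S = -p*log2(p) - (1-p)*log2(1-p)
p = 0.9810, 1-p = 0.0190
= -0.9810 * log2(0.9810) - 0.0190 * log2(0.0190)
= -(-0.0271) - (-0.1086)
= 0.1358

0.1358


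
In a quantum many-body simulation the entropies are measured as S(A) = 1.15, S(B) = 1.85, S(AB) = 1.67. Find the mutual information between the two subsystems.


I(A:B) = S(A) + S(B) - S(AB)
= 1.15 + 1.85 - 1.67
= 1.3300

1.3300


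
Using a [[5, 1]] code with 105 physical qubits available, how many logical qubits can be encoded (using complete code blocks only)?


Each code block uses 5 physical qubits for 1 logical qubit(s).
Number of complete blocks = floor(105 / 5) = 21
Logical qubits = 21 * 1
= 21

21


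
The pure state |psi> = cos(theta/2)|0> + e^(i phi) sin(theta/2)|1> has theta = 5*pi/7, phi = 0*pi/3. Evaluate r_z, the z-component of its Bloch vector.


theta = 2.2440, phi = 0.0000
r_z = cos(theta) = -0.6235

-0.6235


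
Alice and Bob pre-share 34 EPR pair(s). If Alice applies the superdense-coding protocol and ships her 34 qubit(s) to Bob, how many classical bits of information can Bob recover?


Superdense coding allows 2 classical bits per shared entangled pair.
34 pair(s) -> 2 * 34 = 68 classical bits

68


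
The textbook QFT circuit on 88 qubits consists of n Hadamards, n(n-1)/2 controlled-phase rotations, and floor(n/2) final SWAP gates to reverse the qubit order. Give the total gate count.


Hadamard gates: 88
Controlled rotations: n*(n-1)/2 = 88*87/2 = 3828
SWAP gates: floor(n/2) = floor(88/2) = 44
Total = 88 + 3828 + 44
= 3960

3960


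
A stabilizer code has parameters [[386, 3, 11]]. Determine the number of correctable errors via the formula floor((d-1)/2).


Code parameters: [[386, 3, 11]], distance d = 11.
Number of correctable errors = floor((d-1)/2)
= floor((11 - 1)/2)
= floor(10/2)
= 5

5


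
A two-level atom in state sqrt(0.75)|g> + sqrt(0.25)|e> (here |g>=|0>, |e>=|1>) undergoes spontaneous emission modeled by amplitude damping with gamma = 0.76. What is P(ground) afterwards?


For amplitude damping with parameter gamma on state sqrt(a)|0> + sqrt(b)|1>:
alpha^2 = 0.75, beta^2 = 0.25
P(|0>) = alpha^2 + gamma * beta^2
= 0.75 + 0.76 * 0.25
= 0.75 + 0.1900
= 0.9400

0.9400


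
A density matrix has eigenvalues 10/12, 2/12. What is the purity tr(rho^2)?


tr(rho^2) = sum of eigenvalues squared
= (10/12)^2 + (2/12)^2
= (100 + 4) / 144
= 104/144
= 0.7222

0.7222


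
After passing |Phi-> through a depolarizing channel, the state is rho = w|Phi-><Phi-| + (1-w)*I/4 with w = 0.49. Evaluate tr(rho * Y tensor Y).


|Phi-> = (|00> - |11>)/sqrt(2)
For the pure Bell state, <Y_A Y_B> = +1 (Bell-state Pauli correlator).
The maximally-mixed part I/4 has tr(I/4 * P tensor P) = 0 for any traceless Pauli P.
So <Y_A Y_B>_rho = w * (+1) + (1 - w) * 0
= 0.49 * (+1)
= 0.4900

0.4900


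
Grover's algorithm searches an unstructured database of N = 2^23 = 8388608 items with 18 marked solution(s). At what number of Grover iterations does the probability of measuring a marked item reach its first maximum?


After j Grover iterations the success probability is P(j) = sin^2((2j+1)*theta), where sin(theta) = sqrt(k/N).
N = 2^23 = 8388608, k = 18
sin(theta) = sqrt(k/N) = 0.00146484375
theta = arcsin(sqrt(k/N)) = 0.001464844274 rad
P(j) reaches its first maximum when (2j+1)*theta is as close as possible to pi/2, i.e. j = round(pi/(4*theta) - 1/2).
pi/(4*theta) - 1/2 = 535.6650
(For comparison, the common estimate pi/4 * sqrt(N/k) = 536.1651; the exact maximiser is used here.)
Optimal iterations = 536

536


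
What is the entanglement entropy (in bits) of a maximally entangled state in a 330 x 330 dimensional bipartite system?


For a maximally entangled state in d x d:
S = log2(d) = log2(330)
= 8.3663

8.3663


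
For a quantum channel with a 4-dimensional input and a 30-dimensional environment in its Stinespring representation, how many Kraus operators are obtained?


Tracing out the environment in an orthonormal basis {|i>_E} gives Kraus operators K_i = <i|_E U |0>_E.
Number of Kraus operators = dim(H_env) = d_env
= 30

30


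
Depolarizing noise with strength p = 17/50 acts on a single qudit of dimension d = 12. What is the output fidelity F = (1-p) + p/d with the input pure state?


F = (1-p) + p/d
= (1 - 0.3400) + 0.3400/12
= 0.6600 + 0.0283
= 0.6883

0.6883


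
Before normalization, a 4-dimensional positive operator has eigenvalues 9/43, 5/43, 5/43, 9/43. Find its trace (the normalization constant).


tr(M) = sum of eigenvalues
= 9/43 + 5/43 + 5/43 + 9/43
= 28/43
= 0.6512

0.6512


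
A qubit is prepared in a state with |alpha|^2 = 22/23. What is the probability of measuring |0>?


|alpha|^2 = 22/23 = 0.9565
|beta|^2 = 1 - 22/23 = 1/23 = 0.0435
P(|0>) = |alpha|^2 = 0.9565

0.9565


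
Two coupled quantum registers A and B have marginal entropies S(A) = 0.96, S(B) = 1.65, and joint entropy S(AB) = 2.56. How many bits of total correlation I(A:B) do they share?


I(A:B) = S(A) + S(B) - S(AB)
= 0.96 + 1.65 - 2.56
= 0.0500

0.0500


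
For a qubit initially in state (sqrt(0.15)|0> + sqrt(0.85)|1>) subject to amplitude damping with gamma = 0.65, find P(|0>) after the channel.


For amplitude damping with parameter gamma on state sqrt(a)|0> + sqrt(b)|1>:
alpha^2 = 0.15, beta^2 = 0.85
P(|0>) = alpha^2 + gamma * beta^2
= 0.15 + 0.65 * 0.85
= 0.15 + 0.5525
= 0.7025

0.7025


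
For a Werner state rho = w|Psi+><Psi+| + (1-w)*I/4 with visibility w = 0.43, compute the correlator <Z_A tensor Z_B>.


|Psi+> = (|01> + |10>)/sqrt(2)
For the pure Bell state, <Z_A Z_B> = -1 (Bell-state Pauli correlator).
The maximally-mixed part I/4 has tr(I/4 * P tensor P) = 0 for any traceless Pauli P.
So <Z_A Z_B>_rho = w * (-1) + (1 - w) * 0
= 0.43 * (-1)
= -0.4300

-0.4300


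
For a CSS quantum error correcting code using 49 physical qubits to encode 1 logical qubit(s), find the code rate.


Code rate R = k/n
= 1/49
= 0.0204

0.0204


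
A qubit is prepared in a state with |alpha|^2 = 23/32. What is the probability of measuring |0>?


|alpha|^2 = 23/32 = 0.7188
|beta|^2 = 1 - 23/32 = 9/32 = 0.2812
P(|0>) = |alpha|^2 = 0.7188

0.7188


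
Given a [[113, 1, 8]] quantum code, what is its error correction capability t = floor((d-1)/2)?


Code parameters: [[113, 1, 8]], distance d = 8.
Number of correctable errors = floor((d-1)/2)
= floor((8 - 1)/2)
= floor(7/2)
= 3

3


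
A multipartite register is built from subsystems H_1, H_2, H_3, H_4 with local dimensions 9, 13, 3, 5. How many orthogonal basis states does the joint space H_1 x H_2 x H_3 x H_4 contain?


dim(H_1 x H_2 x H_3 x H_4) = 9 * 13 * 3 * 5
= 117 * 3 * 5
= 351 * 5
= 1755

1755


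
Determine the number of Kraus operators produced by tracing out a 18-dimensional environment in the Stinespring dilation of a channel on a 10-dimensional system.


Tracing out the environment in an orthonormal basis {|i>_E} gives Kraus operators K_i = <i|_E U |0>_E.
Number of Kraus operators = dim(H_env) = d_env
= 18

18


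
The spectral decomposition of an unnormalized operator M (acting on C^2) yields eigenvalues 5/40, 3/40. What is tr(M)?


tr(M) = sum of eigenvalues
= 5/40 + 3/40
= 8/40
= 0.2000

0.2000


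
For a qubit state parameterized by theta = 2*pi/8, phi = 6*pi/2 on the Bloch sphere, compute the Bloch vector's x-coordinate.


theta = 0.7854, phi = 9.4248
r_x = sin(theta)*cos(phi) = 0.7071 * -1.0000
r_x = -0.7071

-0.7071


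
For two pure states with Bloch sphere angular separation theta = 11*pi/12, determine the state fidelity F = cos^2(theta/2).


For states separated by angle theta on Bloch sphere:
F = cos^2(theta/2)
theta = 11*pi/12 = 2.8798
theta/2 = 1.4399
cos(theta/2) = 0.1305
F = 0.0170

0.0170


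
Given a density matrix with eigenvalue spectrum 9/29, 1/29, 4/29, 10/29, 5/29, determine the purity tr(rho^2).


tr(rho^2) = sum of eigenvalues squared
= (9/29)^2 + (1/29)^2 + (4/29)^2 + (10/29)^2 + (5/29)^2
= (81 + 1 + 16 + 100 + 25) / 841
= 223/841
= 0.2652

0.2652


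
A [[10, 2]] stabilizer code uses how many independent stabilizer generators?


For an [[n,k]] stabilizer code:
Number of stabilizer generators = n - k
= 10 - 2
= 8

8


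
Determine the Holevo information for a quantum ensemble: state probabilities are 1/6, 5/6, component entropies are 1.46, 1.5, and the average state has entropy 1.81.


chi = S(rho) - sum_i p_i * S(rho_i)
Weighted entropy = 1/6 * 1.46 + 5/6 * 1.5
= 1.4933
chi = 1.81 - 1.4933
= 0.3167

0.3167


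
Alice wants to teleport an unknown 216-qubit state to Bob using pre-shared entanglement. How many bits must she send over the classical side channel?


Quantum teleportation requires 2 classical bits per qubit teleported.
216 qubit(s) -> 2 * 216 = 432 classical bits

432


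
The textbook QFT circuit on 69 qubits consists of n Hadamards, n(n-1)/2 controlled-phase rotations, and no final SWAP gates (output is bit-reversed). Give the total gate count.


Hadamard gates: 69
Controlled rotations: n*(n-1)/2 = 69*68/2 = 2346
SWAP gates: 0 (omitted)
Total = 69 + 2346
= 2415

2415


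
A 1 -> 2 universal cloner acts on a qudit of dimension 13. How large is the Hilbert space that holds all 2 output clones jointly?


Output space = H^(tensor 2) where dim(H) = 13
dim = 13^2
= 169

169


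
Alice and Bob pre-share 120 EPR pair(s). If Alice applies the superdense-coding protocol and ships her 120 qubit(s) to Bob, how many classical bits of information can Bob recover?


Superdense coding allows 2 classical bits per shared entangled pair.
120 pair(s) -> 2 * 120 = 240 classical bits

240


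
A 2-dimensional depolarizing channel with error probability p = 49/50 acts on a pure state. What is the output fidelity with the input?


F = (1-p) + p/d
= (1 - 0.9800) + 0.9800/2
= 0.0200 + 0.4900
= 0.5100

0.5100


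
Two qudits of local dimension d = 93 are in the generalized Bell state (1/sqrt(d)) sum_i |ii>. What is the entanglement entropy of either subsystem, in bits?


For a maximally entangled state in d x d:
S = log2(d) = log2(93)
= 6.5392

6.5392


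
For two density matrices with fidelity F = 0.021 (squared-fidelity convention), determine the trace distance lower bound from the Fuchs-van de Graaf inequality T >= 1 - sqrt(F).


Fuchs-van de Graaf (squared-fidelity convention): 1 - sqrt(F) <= T <= sqrt(1 - F).
Lower bound: T >= 1 - sqrt(F)
sqrt(F) = sqrt(0.021) = 0.1449
T >= 1 - 0.1449
T >= 0.8551

0.8551


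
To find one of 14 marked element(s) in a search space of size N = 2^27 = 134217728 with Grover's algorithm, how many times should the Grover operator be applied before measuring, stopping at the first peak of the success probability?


After j Grover iterations the success probability is P(j) = sin^2((2j+1)*theta), where sin(theta) = sqrt(k/N).
N = 2^27 = 134217728, k = 14
sin(theta) = sqrt(k/N) = 0.0003229676893
theta = arcsin(sqrt(k/N)) = 0.000322967695 rad
P(j) reaches its first maximum when (2j+1)*theta is as close as possible to pi/2, i.e. j = round(pi/(4*theta) - 1/2).
pi/(4*theta) - 1/2 = 2431.3165
(For comparison, the common estimate pi/4 * sqrt(N/k) = 2431.8165; the exact maximiser is used here.)
Optimal iterations = 2431

2431


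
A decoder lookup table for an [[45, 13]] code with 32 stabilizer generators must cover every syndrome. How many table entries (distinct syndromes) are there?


Each stabilizer generator gives a binary (+1 or -1) measurement outcome.
With 32 independent generators:
Total syndromes = 2^32
= 4294967296

4294967296


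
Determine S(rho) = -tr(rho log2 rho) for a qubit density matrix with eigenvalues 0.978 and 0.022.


S = -p*log2(p) - (1-p)*log2(1-p)
p = 0.9780, 1-p = 0.0220
= -0.9780 * log2(0.9780) - 0.0220 * log2(0.0220)
= -(-0.0314) - (-0.1211)
= 0.1525

0.1525


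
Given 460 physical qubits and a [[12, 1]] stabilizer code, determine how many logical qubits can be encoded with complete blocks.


Each code block uses 12 physical qubits for 1 logical qubit(s).
Number of complete blocks = floor(460 / 12) = 38
Logical qubits = 38 * 1
= 38

38


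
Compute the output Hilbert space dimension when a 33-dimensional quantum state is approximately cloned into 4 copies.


Output space = H^(tensor 4) where dim(H) = 33
dim = 33^4
= 1089 (after 2 factors)
= 35937 (after 3 factors)
= 1185921 (after 4 factors)
= 1185921

1185921


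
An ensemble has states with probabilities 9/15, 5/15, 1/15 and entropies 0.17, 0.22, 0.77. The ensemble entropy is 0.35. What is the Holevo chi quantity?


chi = S(rho) - sum_i p_i * S(rho_i)
Weighted entropy = 9/15 * 0.17 + 5/15 * 0.22 + 1/15 * 0.77
= 0.2267
chi = 0.35 - 0.2267
= 0.1233

0.1233


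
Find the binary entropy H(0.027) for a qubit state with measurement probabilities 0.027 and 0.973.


S = -p*log2(p) - (1-p)*log2(1-p)
p = 0.0270, 1-p = 0.9730
= -0.0270 * log2(0.0270) - 0.9730 * log2(0.9730)
= -(-0.1407) - (-0.0384)
= 0.1791

0.1791


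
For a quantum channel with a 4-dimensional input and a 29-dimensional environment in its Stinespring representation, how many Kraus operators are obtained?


Tracing out the environment in an orthonormal basis {|i>_E} gives Kraus operators K_i = <i|_E U |0>_E.
Number of Kraus operators = dim(H_env) = d_env
= 29

29


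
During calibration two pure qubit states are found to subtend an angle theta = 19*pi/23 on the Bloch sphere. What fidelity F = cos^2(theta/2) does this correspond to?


For states separated by angle theta on Bloch sphere:
F = cos^2(theta/2)
theta = 19*pi/23 = 2.5952
theta/2 = 1.2976
cos(theta/2) = 0.2698
F = 0.0728

0.0728


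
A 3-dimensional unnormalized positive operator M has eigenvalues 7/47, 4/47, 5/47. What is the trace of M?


tr(M) = sum of eigenvalues
= 7/47 + 4/47 + 5/47
= 16/47
= 0.3404

0.3404


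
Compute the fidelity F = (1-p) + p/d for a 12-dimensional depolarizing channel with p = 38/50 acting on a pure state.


F = (1-p) + p/d
= (1 - 0.7600) + 0.7600/12
= 0.2400 + 0.0633
= 0.3033

0.3033


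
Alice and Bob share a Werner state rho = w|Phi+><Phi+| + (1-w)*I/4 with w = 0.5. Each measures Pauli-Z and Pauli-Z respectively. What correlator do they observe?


|Phi+> = (|00> + |11>)/sqrt(2)
For the pure Bell state, <Z_A Z_B> = +1 (Bell-state Pauli correlator).
The maximally-mixed part I/4 has tr(I/4 * P tensor P) = 0 for any traceless Pauli P.
So <Z_A Z_B>_rho = w * (+1) + (1 - w) * 0
= 0.5 * (+1)
= 0.5000

0.5000


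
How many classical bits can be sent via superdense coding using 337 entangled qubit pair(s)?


Superdense coding allows 2 classical bits per shared entangled pair.
337 pair(s) -> 2 * 337 = 674 classical bits

674


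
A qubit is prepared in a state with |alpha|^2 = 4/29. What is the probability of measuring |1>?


|alpha|^2 = 4/29 = 0.1379
|beta|^2 = 1 - 4/29 = 25/29 = 0.8621
P(|1>) = |beta|^2 = 0.8621

0.8621


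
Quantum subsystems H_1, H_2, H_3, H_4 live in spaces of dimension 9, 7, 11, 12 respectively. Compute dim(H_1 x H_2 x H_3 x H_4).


dim(H_1 x H_2 x H_3 x H_4) = 9 * 7 * 11 * 12
= 63 * 11 * 12
= 693 * 12
= 8316

8316


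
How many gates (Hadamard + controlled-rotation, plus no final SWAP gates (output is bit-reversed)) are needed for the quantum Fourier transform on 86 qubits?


Hadamard gates: 86
Controlled rotations: n*(n-1)/2 = 86*85/2 = 3655
SWAP gates: 0 (omitted)
Total = 86 + 3655
= 3741

3741


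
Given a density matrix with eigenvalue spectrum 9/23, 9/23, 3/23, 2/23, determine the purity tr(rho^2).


tr(rho^2) = sum of eigenvalues squared
= (9/23)^2 + (9/23)^2 + (3/23)^2 + (2/23)^2
= (81 + 81 + 9 + 4) / 529
= 175/529
= 0.3308

0.3308


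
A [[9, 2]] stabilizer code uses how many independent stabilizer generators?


For an [[n,k]] stabilizer code:
Number of stabilizer generators = n - k
= 9 - 2
= 7

7


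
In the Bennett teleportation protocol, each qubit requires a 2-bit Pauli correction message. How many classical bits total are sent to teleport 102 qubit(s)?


Quantum teleportation requires 2 classical bits per qubit teleported.
102 qubit(s) -> 2 * 102 = 204 classical bits

204


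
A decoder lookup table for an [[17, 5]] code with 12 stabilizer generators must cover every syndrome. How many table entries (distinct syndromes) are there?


Each stabilizer generator gives a binary (+1 or -1) measurement outcome.
With 12 independent generators:
Total syndromes = 2^12
= 4096

4096


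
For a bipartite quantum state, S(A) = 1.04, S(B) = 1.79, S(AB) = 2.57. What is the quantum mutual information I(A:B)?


I(A:B) = S(A) + S(B) - S(AB)
= 1.04 + 1.79 - 2.57
= 0.2600

0.2600


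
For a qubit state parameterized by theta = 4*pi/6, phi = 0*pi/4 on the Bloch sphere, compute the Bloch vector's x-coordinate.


theta = 2.0944, phi = 0.0000
r_x = sin(theta)*cos(phi) = 0.8660 * 1.0000
r_x = 0.8660

0.8660


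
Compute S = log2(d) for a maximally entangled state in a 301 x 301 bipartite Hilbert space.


For a maximally entangled state in d x d:
S = log2(d) = log2(301)
= 8.2336

8.2336


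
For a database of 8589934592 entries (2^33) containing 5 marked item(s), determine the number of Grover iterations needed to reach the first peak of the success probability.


After j Grover iterations the success probability is P(j) = sin^2((2j+1)*theta), where sin(theta) = sqrt(k/N).
N = 2^33 = 8589934592, k = 5
sin(theta) = sqrt(k/N) = 2.412626389e-05
theta = arcsin(sqrt(k/N)) = 2.412626389e-05 rad
P(j) reaches its first maximum when (2j+1)*theta is as close as possible to pi/2, i.e. j = round(pi/(4*theta) - 1/2).
pi/(4*theta) - 1/2 = 32553.1588
(For comparison, the common estimate pi/4 * sqrt(N/k) = 32553.6588; the exact maximiser is used here.)
Optimal iterations = 32553

32553


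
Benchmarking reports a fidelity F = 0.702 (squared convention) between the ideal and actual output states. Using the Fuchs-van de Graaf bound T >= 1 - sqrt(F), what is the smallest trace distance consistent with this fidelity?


Fuchs-van de Graaf (squared-fidelity convention): 1 - sqrt(F) <= T <= sqrt(1 - F).
Lower bound: T >= 1 - sqrt(F)
sqrt(F) = sqrt(0.702) = 0.8379
T >= 1 - 0.8379
T >= 0.1621

0.1621


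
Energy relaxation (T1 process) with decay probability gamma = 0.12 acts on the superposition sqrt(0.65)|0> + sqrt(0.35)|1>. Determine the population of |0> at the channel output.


For amplitude damping with parameter gamma on state sqrt(a)|0> + sqrt(b)|1>:
alpha^2 = 0.65, beta^2 = 0.35
P(|0>) = alpha^2 + gamma * beta^2
= 0.65 + 0.12 * 0.35
= 0.65 + 0.0420
= 0.6920

0.6920


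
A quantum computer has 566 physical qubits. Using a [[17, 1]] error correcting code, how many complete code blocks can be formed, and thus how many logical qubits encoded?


Each code block uses 17 physical qubits for 1 logical qubit(s).
Number of complete blocks = floor(566 / 17) = 33
Logical qubits = 33 * 1
= 33

33


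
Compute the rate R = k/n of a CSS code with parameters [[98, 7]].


Code rate R = k/n
= 7/98
= 0.0714

0.0714


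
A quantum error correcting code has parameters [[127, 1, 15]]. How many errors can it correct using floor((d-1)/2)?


Code parameters: [[127, 1, 15]], distance d = 15.
Number of correctable errors = floor((d-1)/2)
= floor((15 - 1)/2)
= floor(14/2)
= 7

7


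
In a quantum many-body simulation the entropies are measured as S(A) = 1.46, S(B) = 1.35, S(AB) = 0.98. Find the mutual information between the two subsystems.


I(A:B) = S(A) + S(B) - S(AB)
= 1.46 + 1.35 - 0.98
= 1.8300

1.8300


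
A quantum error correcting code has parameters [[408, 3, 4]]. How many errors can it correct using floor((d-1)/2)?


Code parameters: [[408, 3, 4]], distance d = 4.
Number of correctable errors = floor((d-1)/2)
= floor((4 - 1)/2)
= floor(3/2)
= 1

1


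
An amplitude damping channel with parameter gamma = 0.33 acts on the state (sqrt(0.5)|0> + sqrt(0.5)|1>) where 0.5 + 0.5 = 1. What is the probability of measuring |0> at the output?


For amplitude damping with parameter gamma on state sqrt(a)|0> + sqrt(b)|1>:
alpha^2 = 0.5, beta^2 = 0.5
P(|0>) = alpha^2 + gamma * beta^2
= 0.5 + 0.33 * 0.5
= 0.5 + 0.1650
= 0.6650

0.6650


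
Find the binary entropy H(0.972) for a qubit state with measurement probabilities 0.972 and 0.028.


S = -p*log2(p) - (1-p)*log2(1-p)
p = 0.9720, 1-p = 0.0280
= -0.9720 * log2(0.9720) - 0.0280 * log2(0.0280)
= -(-0.0398) - (-0.1444)
= 0.1843

0.1843


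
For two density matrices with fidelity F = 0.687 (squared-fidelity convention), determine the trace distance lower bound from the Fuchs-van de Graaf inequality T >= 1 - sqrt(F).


Fuchs-van de Graaf (squared-fidelity convention): 1 - sqrt(F) <= T <= sqrt(1 - F).
Lower bound: T >= 1 - sqrt(F)
sqrt(F) = sqrt(0.687) = 0.8289
T >= 1 - 0.8289
T >= 0.1711

0.1711


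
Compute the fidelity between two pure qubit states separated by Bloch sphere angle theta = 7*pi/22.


For states separated by angle theta on Bloch sphere:
F = cos^2(theta/2)
theta = 7*pi/22 = 0.9996
theta/2 = 0.4998
cos(theta/2) = 0.8777
F = 0.7703

0.7703


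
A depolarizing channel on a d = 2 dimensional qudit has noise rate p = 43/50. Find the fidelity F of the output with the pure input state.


F = (1-p) + p/d
= (1 - 0.8600) + 0.8600/2
= 0.1400 + 0.4300
= 0.5700

0.5700


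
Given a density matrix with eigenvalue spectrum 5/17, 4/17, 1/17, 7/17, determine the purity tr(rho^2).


tr(rho^2) = sum of eigenvalues squared
= (5/17)^2 + (4/17)^2 + (1/17)^2 + (7/17)^2
= (25 + 16 + 1 + 49) / 289
= 91/289
= 0.3149

0.3149


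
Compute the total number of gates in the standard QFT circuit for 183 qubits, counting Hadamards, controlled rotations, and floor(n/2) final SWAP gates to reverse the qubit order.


Hadamard gates: 183
Controlled rotations: n*(n-1)/2 = 183*182/2 = 16653
SWAP gates: floor(n/2) = floor(183/2) = 91
Total = 183 + 16653 + 91
= 16927

16927


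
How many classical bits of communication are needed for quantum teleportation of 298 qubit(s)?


Quantum teleportation requires 2 classical bits per qubit teleported.
298 qubit(s) -> 2 * 298 = 596 classical bits

596


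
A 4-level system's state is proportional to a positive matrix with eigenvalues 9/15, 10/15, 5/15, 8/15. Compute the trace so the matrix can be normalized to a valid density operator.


tr(M) = sum of eigenvalues
= 9/15 + 10/15 + 5/15 + 8/15
= 32/15
= 2.1333

2.1333


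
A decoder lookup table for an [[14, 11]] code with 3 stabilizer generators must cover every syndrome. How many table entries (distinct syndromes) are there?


Each stabilizer generator gives a binary (+1 or -1) measurement outcome.
With 3 independent generators:
Total syndromes = 2^3
= 8

8


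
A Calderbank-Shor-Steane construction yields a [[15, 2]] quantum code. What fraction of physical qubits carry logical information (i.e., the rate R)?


Code rate R = k/n
= 2/15
= 0.1333

0.1333


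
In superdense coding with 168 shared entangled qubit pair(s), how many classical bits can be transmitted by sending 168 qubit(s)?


Superdense coding allows 2 classical bits per shared entangled pair.
168 pair(s) -> 2 * 168 = 336 classical bits

336


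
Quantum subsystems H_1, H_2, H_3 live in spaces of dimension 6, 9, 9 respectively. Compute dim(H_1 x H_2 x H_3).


dim(H_1 x H_2 x H_3) = 6 * 9 * 9
= 54 * 9
= 486

486


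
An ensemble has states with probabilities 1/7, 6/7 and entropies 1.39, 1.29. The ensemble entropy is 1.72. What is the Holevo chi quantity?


chi = S(rho) - sum_i p_i * S(rho_i)
Weighted entropy = 1/7 * 1.39 + 6/7 * 1.29
= 1.3043
chi = 1.72 - 1.3043
= 0.4157

0.4157


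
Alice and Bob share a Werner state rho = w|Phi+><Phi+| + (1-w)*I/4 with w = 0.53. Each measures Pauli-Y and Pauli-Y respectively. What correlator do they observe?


|Phi+> = (|00> + |11>)/sqrt(2)
For the pure Bell state, <Y_A Y_B> = -1 (Bell-state Pauli correlator).
The maximally-mixed part I/4 has tr(I/4 * P tensor P) = 0 for any traceless Pauli P.
So <Y_A Y_B>_rho = w * (-1) + (1 - w) * 0
= 0.53 * (-1)
= -0.5300

-0.5300


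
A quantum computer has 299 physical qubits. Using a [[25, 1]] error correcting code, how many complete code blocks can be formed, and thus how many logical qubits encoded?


Each code block uses 25 physical qubits for 1 logical qubit(s).
Number of complete blocks = floor(299 / 25) = 11
Logical qubits = 11 * 1
= 11

11


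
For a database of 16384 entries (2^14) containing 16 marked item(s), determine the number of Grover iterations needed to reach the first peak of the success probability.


After j Grover iterations the success probability is P(j) = sin^2((2j+1)*theta), where sin(theta) = sqrt(k/N).
N = 2^14 = 16384, k = 16
sin(theta) = sqrt(k/N) = 0.03125
theta = arcsin(sqrt(k/N)) = 0.0312550885 rad
P(j) reaches its first maximum when (2j+1)*theta is as close as possible to pi/2, i.e. j = round(pi/(4*theta) - 1/2).
pi/(4*theta) - 1/2 = 24.6286
(For comparison, the common estimate pi/4 * sqrt(N/k) = 25.1327; the exact maximiser is used here.)
Optimal iterations = 25

25


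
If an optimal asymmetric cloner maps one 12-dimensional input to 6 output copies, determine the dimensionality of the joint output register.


Output space = H^(tensor 6) where dim(H) = 12
dim = 12^6
= 144 (after 2 factors)
= 1728 (after 3 factors)
= 20736 (after 4 factors)
= 248832 (after 5 factors)
= 2985984 (after 6 factors)
= 2985984

2985984


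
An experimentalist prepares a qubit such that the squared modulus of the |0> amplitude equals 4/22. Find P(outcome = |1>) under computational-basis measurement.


|alpha|^2 = 4/22 = 0.1818
|beta|^2 = 1 - 4/22 = 18/22 = 0.8182
P(|1>) = |beta|^2 = 0.8182

0.8182


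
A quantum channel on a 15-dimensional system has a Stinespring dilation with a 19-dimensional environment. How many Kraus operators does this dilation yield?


Tracing out the environment in an orthonormal basis {|i>_E} gives Kraus operators K_i = <i|_E U |0>_E.
Number of Kraus operators = dim(H_env) = d_env
= 19

19


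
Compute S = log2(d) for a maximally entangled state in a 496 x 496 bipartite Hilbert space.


For a maximally entangled state in d x d:
S = log2(d) = log2(496)
= 8.9542

8.9542


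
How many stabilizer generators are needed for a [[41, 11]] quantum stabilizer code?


For an [[n,k]] stabilizer code:
Number of stabilizer generators = n - k
= 41 - 11
= 30

30


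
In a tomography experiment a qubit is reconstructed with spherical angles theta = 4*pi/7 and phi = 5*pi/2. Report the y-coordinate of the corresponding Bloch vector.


theta = 1.7952, phi = 7.8540
r_y = sin(theta)*sin(phi) = 0.9749 * 1.0000
r_y = 0.9749

0.9749


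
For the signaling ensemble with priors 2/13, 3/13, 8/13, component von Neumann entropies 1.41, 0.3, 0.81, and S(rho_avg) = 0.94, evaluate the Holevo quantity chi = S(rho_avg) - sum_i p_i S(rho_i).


chi = S(rho) - sum_i p_i * S(rho_i)
Weighted entropy = 2/13 * 1.41 + 3/13 * 0.3 + 8/13 * 0.81
= 0.7846
chi = 0.94 - 0.7846
= 0.1554

0.1554


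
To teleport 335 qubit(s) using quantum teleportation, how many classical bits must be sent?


Quantum teleportation requires 2 classical bits per qubit teleported.
335 qubit(s) -> 2 * 335 = 670 classical bits

670


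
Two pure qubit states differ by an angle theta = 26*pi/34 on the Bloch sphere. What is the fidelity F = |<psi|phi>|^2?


For states separated by angle theta on Bloch sphere:
F = cos^2(theta/2)
theta = 26*pi/34 = 2.4024
theta/2 = 1.2012
cos(theta/2) = 0.3612
F = 0.1305

0.1305


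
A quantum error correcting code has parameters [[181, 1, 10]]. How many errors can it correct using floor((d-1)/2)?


Code parameters: [[181, 1, 10]], distance d = 10.
Number of correctable errors = floor((d-1)/2)
= floor((10 - 1)/2)
= floor(9/2)
= 4

4


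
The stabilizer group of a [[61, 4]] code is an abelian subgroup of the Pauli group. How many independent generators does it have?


For an [[n,k]] stabilizer code:
Number of stabilizer generators = n - k
= 61 - 4
= 57

57


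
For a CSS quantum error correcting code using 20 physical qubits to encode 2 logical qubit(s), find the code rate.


Code rate R = k/n
= 2/20
= 0.1000

0.1000


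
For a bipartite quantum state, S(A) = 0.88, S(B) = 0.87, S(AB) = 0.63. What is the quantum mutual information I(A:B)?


I(A:B) = S(A) + S(B) - S(AB)
= 0.88 + 0.87 - 0.63
= 1.1200

1.1200


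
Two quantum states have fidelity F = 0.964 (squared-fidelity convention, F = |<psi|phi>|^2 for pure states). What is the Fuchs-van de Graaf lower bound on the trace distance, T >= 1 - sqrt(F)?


Fuchs-van de Graaf (squared-fidelity convention): 1 - sqrt(F) <= T <= sqrt(1 - F).
Lower bound: T >= 1 - sqrt(F)
sqrt(F) = sqrt(0.964) = 0.9818
T >= 1 - 0.9818
T >= 0.0182

0.0182


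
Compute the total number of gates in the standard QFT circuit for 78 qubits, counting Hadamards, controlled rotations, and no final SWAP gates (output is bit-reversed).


Hadamard gates: 78
Controlled rotations: n*(n-1)/2 = 78*77/2 = 3003
SWAP gates: 0 (omitted)
Total = 78 + 3003
= 3081

3081


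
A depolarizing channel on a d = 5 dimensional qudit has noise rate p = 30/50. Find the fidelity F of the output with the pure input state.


F = (1-p) + p/d
= (1 - 0.6000) + 0.6000/5
= 0.4000 + 0.1200
= 0.5200

0.5200


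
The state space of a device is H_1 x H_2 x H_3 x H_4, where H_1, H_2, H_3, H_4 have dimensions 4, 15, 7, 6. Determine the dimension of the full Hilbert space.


dim(H_1 x H_2 x H_3 x H_4) = 4 * 15 * 7 * 6
= 60 * 7 * 6
= 420 * 6
= 2520

2520


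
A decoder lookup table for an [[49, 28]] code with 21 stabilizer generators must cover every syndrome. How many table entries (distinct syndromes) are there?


Each stabilizer generator gives a binary (+1 or -1) measurement outcome.
With 21 independent generators:
Total syndromes = 2^21
= 2097152

2097152


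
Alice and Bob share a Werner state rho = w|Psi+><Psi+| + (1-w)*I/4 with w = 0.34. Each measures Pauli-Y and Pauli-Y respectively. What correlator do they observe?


|Psi+> = (|01> + |10>)/sqrt(2)
For the pure Bell state, <Y_A Y_B> = +1 (Bell-state Pauli correlator).
The maximally-mixed part I/4 has tr(I/4 * P tensor P) = 0 for any traceless Pauli P.
So <Y_A Y_B>_rho = w * (+1) + (1 - w) * 0
= 0.34 * (+1)
= 0.3400

0.3400


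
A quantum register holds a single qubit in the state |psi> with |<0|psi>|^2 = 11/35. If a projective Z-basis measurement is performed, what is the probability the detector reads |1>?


|alpha|^2 = 11/35 = 0.3143
|beta|^2 = 1 - 11/35 = 24/35 = 0.6857
P(|1>) = |beta|^2 = 0.6857

0.6857


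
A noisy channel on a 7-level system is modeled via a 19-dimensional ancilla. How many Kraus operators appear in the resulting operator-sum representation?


Tracing out the environment in an orthonormal basis {|i>_E} gives Kraus operators K_i = <i|_E U |0>_E.
Number of Kraus operators = dim(H_env) = d_env
= 19

19


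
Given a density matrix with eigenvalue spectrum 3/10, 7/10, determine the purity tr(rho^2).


tr(rho^2) = sum of eigenvalues squared
= (3/10)^2 + (7/10)^2
= (9 + 49) / 100
= 58/100
= 0.5800

0.5800


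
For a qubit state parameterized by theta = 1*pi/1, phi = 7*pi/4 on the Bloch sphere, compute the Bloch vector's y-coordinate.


theta = 3.1416, phi = 5.4978
r_y = sin(theta)*sin(phi) = 0.0000 * -0.7071
r_y = 0.0000

0.0000


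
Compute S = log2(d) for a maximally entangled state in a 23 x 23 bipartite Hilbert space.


For a maximally entangled state in d x d:
S = log2(d) = log2(23)
= 4.5236

4.5236


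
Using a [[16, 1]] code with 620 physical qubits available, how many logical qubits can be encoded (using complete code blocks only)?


Each code block uses 16 physical qubits for 1 logical qubit(s).
Number of complete blocks = floor(620 / 16) = 38
Logical qubits = 38 * 1
= 38

38


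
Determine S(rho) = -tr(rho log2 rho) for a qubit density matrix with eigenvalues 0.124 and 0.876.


S = -p*log2(p) - (1-p)*log2(1-p)
p = 0.1240, 1-p = 0.8760
= -0.1240 * log2(0.1240) - 0.8760 * log2(0.8760)
= -(-0.3734) - (-0.1673)
= 0.5408

0.5408


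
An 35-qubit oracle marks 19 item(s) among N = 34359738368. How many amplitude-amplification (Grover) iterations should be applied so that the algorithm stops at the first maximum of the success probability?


After j Grover iterations the success probability is P(j) = sin^2((2j+1)*theta), where sin(theta) = sqrt(k/N).
N = 2^35 = 34359738368, k = 19
sin(theta) = sqrt(k/N) = 2.351537324e-05
theta = arcsin(sqrt(k/N)) = 2.351537324e-05 rad
P(j) reaches its first maximum when (2j+1)*theta is as close as possible to pi/2, i.e. j = round(pi/(4*theta) - 1/2).
pi/(4*theta) - 1/2 = 33398.8492
(For comparison, the common estimate pi/4 * sqrt(N/k) = 33399.3492; the exact maximiser is used here.)
Optimal iterations = 33399

33399


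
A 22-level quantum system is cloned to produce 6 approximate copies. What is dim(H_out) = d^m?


Output space = H^(tensor 6) where dim(H) = 22
dim = 22^6
= 484 (after 2 factors)
= 10648 (after 3 factors)
= 234256 (after 4 factors)
= 5153632 (after 5 factors)
= 113379904 (after 6 factors)
= 113379904

113379904
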